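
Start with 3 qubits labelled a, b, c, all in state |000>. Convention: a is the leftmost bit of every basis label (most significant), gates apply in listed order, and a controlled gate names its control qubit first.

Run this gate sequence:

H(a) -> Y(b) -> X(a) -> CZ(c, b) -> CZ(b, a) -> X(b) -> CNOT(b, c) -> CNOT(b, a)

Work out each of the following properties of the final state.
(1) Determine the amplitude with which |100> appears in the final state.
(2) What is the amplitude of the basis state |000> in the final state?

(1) |100> carries amplitude -sqrt(2)*I/2 in the final state.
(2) The final state's coefficient on |000> equals sqrt(2)*I/2.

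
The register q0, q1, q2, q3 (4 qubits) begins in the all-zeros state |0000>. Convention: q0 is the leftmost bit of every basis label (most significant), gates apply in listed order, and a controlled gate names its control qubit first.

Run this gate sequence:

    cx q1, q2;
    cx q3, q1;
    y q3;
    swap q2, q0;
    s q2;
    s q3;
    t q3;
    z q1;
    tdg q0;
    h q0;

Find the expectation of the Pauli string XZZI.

In the final state, XZZI has expectation 1.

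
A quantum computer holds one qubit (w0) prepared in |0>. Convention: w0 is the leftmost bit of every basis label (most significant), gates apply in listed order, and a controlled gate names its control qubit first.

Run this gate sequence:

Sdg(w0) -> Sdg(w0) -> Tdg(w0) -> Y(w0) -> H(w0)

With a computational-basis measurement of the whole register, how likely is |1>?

Outcome |1> occurs with probability 1/2.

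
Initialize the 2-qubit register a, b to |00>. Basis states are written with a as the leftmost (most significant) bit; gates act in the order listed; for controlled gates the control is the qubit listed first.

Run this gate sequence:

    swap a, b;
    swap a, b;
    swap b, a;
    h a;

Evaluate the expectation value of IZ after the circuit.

The observable IZ averages to 1. Key observation: gates 1-2 undo each other exactly, leaving only the rest of the circuit to track.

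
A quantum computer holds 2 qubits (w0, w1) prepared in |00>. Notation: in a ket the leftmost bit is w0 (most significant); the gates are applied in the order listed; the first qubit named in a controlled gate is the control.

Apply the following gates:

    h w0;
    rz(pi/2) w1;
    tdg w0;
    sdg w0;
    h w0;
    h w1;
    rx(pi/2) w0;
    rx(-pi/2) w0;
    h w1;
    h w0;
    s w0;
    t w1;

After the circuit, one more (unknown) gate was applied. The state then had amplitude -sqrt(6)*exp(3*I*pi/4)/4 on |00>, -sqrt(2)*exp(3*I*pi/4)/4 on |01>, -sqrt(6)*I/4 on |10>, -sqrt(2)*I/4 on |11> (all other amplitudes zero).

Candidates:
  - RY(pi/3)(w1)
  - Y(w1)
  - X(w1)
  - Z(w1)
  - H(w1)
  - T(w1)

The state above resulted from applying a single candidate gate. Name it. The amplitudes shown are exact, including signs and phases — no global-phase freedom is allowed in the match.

It was RY(pi/3)(w1) that produced the state shown. Key observation: the block from step 4 through step 11 cancels to the identity and can be dropped.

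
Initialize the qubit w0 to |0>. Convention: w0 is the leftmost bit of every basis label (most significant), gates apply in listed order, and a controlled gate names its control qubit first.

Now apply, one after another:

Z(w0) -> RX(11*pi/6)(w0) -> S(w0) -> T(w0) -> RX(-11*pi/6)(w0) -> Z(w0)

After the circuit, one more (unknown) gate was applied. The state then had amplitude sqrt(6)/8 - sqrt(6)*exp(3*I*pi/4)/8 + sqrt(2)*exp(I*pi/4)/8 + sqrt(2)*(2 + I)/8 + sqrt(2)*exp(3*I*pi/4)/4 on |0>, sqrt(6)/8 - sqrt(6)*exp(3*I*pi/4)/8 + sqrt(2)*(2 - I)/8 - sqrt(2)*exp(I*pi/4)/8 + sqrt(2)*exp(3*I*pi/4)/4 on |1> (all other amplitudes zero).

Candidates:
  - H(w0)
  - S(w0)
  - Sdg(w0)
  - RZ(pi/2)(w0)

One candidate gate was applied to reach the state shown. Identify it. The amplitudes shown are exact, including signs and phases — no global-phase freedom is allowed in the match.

The applied gate was H(w0).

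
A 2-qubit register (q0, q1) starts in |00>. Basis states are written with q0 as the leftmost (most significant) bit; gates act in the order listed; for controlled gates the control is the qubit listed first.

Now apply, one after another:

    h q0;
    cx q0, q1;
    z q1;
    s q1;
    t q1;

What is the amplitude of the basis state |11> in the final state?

The final state's coefficient on |11> equals -sqrt(2)*exp(3*I*pi/4)/2.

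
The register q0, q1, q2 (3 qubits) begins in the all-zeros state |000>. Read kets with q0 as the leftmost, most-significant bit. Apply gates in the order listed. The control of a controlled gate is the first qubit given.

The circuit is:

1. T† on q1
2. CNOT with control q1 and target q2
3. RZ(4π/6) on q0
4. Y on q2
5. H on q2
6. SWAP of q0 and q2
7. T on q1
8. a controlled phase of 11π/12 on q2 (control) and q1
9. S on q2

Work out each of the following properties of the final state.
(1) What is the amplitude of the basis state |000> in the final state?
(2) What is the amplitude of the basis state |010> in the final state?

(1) The amplitude on |000> is sqrt(2)*exp(I*pi/6)/2.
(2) |010> carries amplitude 0 in the final state.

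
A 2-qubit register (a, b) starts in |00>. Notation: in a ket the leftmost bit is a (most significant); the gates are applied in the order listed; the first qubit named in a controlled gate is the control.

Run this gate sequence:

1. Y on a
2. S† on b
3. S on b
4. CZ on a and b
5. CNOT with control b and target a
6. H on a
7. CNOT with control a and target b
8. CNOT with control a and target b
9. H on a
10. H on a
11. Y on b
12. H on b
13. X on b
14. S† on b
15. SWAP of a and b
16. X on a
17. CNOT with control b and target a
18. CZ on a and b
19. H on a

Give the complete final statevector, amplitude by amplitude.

After the circuit, the state carries amplitude sqrt(2)*(1 + I)/4 on |00>, sqrt(2)*(-1 + I)/4 on |01>, sqrt(2)*(-1 + I)/4 on |10>, sqrt(2)*(-1 - I)/4 on |11>. Key observation: the block from step 6 through step 9 cancels to the identity and can be dropped.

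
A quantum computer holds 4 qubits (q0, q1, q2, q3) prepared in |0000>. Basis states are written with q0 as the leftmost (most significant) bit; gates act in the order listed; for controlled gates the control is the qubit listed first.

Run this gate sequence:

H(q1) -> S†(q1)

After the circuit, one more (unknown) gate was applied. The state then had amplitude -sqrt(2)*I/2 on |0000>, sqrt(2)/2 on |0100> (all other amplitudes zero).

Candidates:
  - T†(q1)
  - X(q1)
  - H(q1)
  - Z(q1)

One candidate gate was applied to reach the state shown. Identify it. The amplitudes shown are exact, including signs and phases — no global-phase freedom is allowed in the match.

The unique candidate consistent with the amplitudes is X(q1).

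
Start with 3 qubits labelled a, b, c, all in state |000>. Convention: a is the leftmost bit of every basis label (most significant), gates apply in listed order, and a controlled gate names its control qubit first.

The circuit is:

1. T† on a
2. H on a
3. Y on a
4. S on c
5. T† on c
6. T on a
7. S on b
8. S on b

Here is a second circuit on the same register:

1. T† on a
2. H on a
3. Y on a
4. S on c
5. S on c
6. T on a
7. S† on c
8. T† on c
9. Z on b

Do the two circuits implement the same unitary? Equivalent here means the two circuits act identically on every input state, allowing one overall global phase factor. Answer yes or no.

Yes — the two circuits implement the same unitary up to a global phase.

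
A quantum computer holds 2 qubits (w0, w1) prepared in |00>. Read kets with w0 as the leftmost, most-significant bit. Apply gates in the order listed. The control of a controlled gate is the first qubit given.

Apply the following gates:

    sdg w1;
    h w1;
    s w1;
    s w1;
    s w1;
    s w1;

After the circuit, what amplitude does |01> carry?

The amplitude on |01> is sqrt(2)/2. Key observation: gates 3-6 undo each other exactly, leaving only the rest of the circuit to track.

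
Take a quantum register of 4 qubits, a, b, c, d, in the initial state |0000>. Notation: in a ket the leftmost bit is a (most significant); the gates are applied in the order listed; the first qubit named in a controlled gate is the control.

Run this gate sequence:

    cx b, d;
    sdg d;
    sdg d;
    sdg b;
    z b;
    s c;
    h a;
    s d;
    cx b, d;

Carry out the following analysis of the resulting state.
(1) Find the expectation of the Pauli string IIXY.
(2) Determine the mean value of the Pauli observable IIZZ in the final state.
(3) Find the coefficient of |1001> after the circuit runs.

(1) In the final state, IIXY has expectation 0.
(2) The observable IIZZ averages to 1.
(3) The amplitude on |1001> is 0.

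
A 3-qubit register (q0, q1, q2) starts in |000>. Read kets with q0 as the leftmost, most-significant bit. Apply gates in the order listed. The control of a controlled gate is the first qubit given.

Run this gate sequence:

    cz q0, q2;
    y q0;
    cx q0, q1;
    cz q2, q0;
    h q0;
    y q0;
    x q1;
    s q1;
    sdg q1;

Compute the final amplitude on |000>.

The amplitude on |000> is -sqrt(2)/2.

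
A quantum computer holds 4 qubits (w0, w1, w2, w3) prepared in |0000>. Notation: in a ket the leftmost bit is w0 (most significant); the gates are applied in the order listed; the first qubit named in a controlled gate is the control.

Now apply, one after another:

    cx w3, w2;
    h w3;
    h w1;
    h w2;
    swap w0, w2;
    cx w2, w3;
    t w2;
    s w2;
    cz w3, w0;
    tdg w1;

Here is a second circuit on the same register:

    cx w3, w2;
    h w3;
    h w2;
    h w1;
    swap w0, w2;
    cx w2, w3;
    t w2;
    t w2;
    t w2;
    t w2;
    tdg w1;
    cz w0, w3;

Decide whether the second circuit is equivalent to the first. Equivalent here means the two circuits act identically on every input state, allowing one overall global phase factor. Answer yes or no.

No: there is an input state on which the two circuits produce genuinely different outputs (not merely differing by a phase).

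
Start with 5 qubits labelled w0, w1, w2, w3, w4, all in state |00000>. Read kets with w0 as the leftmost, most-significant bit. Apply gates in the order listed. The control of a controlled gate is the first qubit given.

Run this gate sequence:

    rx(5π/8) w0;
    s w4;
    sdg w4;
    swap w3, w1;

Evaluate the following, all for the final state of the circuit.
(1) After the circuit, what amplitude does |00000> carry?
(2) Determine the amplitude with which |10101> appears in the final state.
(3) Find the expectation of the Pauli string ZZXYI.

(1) |00000> carries amplitude cos(5*pi/16) in the final state.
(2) The final state's coefficient on |10101> equals 0.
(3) The expectation value of ZZXYI is 0.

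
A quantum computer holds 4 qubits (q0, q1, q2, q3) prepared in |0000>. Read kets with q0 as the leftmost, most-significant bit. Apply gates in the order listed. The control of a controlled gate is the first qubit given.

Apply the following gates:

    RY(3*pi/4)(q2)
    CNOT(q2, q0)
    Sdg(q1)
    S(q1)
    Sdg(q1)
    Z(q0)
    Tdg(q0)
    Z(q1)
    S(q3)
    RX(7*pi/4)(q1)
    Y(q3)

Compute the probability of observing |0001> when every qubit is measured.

The probability of measuring |0001> is 1/8. Key observation: the block from step 4 through step 5 cancels to the identity and can be dropped.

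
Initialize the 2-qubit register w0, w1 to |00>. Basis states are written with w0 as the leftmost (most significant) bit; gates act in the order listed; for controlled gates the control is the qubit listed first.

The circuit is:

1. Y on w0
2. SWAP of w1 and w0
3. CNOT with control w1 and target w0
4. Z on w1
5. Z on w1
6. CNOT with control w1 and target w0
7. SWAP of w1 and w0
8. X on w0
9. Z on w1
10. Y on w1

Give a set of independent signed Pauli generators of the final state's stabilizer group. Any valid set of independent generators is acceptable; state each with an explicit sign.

The final state is stabilized by the group generated by +ZI, -IZ; other independent generating sets are equally valid. Key observation: gates 2-7 undo each other exactly, leaving only the rest of the circuit to track.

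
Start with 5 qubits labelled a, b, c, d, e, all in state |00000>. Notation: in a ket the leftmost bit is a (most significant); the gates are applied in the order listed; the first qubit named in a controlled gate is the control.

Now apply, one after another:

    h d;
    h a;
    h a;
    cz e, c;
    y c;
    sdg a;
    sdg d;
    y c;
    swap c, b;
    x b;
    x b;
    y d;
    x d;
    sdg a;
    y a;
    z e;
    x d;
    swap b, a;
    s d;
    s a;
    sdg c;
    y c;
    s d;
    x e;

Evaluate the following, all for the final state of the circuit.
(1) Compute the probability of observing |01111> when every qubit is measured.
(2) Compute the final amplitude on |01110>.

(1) The probability of measuring |01111> is 1/2.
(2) |01110> carries amplitude 0 in the final state.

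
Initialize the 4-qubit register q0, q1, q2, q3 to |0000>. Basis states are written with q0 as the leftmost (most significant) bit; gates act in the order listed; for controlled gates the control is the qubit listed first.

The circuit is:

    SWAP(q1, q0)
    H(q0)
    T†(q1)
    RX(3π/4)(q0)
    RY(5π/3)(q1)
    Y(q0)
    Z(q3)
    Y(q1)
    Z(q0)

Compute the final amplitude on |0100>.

The final state's coefficient on |0100> equals -sqrt(6)*sqrt(2 - sqrt(2))/8 + sqrt(6)*I*sqrt(sqrt(2) + 2)/8.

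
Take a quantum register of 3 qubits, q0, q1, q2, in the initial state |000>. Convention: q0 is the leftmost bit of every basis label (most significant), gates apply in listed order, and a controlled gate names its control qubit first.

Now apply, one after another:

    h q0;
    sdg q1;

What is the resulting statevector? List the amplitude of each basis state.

After the circuit, the state carries amplitude sqrt(2)/2 on |000>, sqrt(2)/2 on |100>, and 0 on every other basis state.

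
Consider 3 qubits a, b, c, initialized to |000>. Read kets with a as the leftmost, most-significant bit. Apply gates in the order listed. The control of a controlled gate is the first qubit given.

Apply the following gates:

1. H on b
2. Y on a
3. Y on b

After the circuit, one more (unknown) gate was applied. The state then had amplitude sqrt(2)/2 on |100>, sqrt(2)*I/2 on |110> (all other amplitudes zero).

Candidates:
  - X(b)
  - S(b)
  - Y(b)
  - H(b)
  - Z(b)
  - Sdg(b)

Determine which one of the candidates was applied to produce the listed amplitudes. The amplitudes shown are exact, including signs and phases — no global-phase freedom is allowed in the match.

The unique candidate consistent with the amplitudes is Sdg(b).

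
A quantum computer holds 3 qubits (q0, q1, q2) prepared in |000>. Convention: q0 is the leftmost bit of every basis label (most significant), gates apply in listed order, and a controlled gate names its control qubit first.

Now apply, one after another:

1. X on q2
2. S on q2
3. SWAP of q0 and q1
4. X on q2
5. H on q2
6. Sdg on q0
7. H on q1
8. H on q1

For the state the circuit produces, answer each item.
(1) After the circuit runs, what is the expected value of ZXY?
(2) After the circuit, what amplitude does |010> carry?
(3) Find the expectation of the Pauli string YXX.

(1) The observable ZXY averages to 0. Key observation: steps 7-8 multiply out to the identity, so the circuit reduces to the remaining gates.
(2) The final state's coefficient on |010> equals 0.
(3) The observable YXX averages to 0.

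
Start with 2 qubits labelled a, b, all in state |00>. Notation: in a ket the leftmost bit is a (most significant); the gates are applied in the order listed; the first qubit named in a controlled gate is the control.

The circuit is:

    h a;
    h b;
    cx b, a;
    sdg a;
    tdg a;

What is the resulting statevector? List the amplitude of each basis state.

After the circuit, the state carries amplitude 1/2 on |00>, 1/2 on |01>, -exp(I*pi/4)/2 on |10>, -exp(I*pi/4)/2 on |11>.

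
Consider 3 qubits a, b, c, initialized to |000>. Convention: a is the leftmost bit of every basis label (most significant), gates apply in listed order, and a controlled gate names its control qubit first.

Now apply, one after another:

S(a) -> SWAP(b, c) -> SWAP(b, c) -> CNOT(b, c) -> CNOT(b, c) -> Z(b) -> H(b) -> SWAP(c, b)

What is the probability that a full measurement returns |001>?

Outcome |001> occurs with probability 1/2. Key observation: the block from step 4 through step 5 cancels to the identity and can be dropped.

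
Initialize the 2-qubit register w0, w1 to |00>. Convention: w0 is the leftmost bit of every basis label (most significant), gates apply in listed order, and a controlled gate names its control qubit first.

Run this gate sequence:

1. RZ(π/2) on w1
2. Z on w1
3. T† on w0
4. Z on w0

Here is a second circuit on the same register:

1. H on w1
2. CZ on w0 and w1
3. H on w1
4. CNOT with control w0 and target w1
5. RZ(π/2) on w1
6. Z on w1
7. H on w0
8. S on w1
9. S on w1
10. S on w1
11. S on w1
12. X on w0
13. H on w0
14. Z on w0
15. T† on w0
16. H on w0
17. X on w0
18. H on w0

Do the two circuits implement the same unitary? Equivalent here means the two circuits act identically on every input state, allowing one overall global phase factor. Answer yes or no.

Yes: on every input state the two circuits agree up to one overall phase factor.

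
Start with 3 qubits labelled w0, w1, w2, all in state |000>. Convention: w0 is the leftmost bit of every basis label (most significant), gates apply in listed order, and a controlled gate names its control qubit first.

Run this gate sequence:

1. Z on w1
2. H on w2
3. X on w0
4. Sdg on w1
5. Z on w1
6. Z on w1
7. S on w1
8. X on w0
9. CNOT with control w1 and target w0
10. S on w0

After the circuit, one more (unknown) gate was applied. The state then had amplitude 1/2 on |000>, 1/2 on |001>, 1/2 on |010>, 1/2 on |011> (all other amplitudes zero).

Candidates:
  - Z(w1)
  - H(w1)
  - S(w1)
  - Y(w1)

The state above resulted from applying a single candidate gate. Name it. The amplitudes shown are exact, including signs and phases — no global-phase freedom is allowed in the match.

The unique candidate consistent with the amplitudes is H(w1). Key observation: the block from step 3 through step 8 cancels to the identity and can be dropped.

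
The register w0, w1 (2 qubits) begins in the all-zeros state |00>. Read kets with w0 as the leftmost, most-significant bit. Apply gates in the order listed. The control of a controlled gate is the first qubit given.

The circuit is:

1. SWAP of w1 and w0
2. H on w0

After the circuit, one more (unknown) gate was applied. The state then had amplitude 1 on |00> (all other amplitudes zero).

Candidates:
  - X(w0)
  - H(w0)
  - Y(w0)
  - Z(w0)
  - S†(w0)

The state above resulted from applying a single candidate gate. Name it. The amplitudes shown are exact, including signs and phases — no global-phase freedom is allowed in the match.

It was H(w0) that produced the state shown.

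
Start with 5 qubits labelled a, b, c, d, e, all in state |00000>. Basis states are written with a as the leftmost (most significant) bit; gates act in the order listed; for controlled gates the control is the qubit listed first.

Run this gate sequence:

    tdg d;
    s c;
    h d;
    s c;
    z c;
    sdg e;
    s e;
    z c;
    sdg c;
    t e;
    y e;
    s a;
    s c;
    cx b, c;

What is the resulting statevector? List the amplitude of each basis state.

The final amplitudes are sqrt(2)*I/2 on |00001>, sqrt(2)*I/2 on |00011>, and 0 on every other basis state. Key observation: gates 4-9 undo each other exactly, leaving only the rest of the circuit to track.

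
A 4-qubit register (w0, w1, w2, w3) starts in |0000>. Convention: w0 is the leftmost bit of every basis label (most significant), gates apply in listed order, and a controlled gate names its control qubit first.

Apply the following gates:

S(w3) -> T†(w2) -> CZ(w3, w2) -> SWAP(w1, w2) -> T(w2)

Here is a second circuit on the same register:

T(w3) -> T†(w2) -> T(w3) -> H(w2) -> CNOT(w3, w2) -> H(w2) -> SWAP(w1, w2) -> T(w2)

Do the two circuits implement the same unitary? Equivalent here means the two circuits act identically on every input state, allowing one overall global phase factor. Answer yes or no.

Yes — the two circuits implement the same unitary up to a global phase.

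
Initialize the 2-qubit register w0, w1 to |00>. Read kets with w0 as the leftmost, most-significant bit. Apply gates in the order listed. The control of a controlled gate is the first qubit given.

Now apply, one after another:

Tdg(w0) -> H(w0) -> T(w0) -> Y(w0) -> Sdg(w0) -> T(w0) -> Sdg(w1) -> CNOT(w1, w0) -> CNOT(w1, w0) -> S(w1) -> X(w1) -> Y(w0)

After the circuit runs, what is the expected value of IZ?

In the final state, IZ has expectation -1. Key observation: steps 7-10 multiply out to the identity, so the circuit reduces to the remaining gates.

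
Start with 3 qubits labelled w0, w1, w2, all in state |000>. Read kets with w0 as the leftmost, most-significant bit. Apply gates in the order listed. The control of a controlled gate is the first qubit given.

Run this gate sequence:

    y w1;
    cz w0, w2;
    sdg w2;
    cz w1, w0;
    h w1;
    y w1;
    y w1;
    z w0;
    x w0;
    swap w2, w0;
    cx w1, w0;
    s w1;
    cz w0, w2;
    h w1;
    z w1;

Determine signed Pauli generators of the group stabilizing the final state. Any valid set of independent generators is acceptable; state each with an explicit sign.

The stabilizer group can be generated by +YZI, -ZXI, -IIZ, among other valid generating sets.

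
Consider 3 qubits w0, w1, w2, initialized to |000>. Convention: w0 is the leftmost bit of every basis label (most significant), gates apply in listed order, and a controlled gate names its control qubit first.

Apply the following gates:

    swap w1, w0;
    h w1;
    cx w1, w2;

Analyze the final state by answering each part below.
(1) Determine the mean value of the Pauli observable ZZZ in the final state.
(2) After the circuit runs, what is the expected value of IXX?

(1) The observable ZZZ averages to 1.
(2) In the final state, IXX has expectation 1.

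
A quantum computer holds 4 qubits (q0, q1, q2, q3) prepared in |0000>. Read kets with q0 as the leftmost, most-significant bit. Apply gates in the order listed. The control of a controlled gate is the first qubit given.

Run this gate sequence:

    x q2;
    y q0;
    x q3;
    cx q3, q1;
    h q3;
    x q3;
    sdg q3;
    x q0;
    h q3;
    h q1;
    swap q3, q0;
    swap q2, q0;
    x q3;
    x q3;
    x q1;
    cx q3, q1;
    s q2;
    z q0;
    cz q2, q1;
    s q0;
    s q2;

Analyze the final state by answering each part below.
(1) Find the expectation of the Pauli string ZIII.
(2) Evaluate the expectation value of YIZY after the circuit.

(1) The expectation value of ZIII is -1.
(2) The expectation value of YIZY is 0.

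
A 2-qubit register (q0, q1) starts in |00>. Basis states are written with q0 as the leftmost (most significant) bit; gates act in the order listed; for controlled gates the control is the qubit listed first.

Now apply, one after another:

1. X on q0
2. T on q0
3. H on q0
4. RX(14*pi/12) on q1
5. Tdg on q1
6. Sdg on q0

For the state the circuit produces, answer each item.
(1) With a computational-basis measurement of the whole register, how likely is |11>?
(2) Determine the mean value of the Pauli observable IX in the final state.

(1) Outcome |11> occurs with probability sqrt(3)/8 + 1/4.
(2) In the final state, IX has expectation sqrt(2)/4.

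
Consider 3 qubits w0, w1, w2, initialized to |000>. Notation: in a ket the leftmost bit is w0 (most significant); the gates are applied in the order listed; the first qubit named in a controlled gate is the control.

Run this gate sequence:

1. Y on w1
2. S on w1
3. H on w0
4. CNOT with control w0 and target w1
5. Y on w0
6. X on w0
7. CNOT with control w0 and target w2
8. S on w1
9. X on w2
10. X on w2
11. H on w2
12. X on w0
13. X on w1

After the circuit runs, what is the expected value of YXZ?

In the final state, YXZ has expectation -1. Key observation: gates 9-10 undo each other exactly, leaving only the rest of the circuit to track.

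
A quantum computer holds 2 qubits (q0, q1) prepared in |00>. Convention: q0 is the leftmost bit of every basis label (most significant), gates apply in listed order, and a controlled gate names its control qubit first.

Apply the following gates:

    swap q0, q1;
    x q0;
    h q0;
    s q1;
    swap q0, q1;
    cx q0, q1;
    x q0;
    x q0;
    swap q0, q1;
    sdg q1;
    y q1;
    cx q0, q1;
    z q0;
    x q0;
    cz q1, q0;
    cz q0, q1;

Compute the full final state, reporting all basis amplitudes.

The resulting statevector has amplitude sqrt(2)*I/2 on |00>, 0 on |01>, 0 on |10>, sqrt(2)*I/2 on |11>. Key observation: gates 7-8 undo each other exactly, leaving only the rest of the circuit to track.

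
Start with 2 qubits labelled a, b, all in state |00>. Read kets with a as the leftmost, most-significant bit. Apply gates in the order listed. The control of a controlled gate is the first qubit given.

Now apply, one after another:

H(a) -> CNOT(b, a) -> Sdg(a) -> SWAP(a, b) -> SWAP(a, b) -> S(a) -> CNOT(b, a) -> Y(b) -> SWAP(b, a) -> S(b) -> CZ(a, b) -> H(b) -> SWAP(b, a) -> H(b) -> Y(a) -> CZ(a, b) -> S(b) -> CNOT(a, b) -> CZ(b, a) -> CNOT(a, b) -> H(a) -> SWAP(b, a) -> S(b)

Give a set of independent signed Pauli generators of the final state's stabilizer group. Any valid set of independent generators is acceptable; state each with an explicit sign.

One valid set of independent stabilizer generators is -YI, -IX (any independent generating set of the same group is equally correct). Key observation: the block from step 2 through step 7 cancels to the identity and can be dropped.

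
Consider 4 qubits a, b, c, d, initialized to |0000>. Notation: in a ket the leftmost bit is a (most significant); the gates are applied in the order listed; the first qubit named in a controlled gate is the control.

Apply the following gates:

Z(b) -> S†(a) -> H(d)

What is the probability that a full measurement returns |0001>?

Outcome |0001> occurs with probability 1/2.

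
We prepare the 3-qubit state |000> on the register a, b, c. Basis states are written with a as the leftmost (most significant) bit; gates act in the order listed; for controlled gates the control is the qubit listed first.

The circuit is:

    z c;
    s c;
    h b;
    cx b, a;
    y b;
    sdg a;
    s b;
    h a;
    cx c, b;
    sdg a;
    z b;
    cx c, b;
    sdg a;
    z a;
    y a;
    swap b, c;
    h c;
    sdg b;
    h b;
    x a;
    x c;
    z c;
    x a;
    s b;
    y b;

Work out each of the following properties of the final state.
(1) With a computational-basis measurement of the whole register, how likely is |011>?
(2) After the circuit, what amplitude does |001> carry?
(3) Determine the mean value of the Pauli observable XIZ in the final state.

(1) Outcome |011> occurs with probability 1/4.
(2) The amplitude on |001> is I/2.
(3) The expectation value of XIZ is 0.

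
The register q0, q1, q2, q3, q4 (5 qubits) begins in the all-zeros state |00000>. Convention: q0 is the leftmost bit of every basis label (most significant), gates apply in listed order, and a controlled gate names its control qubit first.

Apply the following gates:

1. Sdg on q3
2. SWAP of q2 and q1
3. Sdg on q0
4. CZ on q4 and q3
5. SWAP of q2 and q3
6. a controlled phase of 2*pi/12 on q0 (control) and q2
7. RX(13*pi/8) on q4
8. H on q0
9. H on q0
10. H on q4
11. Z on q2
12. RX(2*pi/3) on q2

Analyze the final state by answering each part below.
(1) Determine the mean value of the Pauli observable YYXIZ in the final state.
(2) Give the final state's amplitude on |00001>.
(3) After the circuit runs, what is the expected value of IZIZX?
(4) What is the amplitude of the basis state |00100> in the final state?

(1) In the final state, YYXIZ has expectation 0. Key observation: steps 8-9 multiply out to the identity, so the circuit reduces to the remaining gates.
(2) The amplitude on |00001> is sqrt(2)*exp(13*I*pi/16)/4.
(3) The expectation value of IZIZX is sqrt(2 - sqrt(2))/2.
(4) |00100> carries amplitude sqrt(6)*(-sin(3*pi/16) + I*cos(3*pi/16))/4 in the final state.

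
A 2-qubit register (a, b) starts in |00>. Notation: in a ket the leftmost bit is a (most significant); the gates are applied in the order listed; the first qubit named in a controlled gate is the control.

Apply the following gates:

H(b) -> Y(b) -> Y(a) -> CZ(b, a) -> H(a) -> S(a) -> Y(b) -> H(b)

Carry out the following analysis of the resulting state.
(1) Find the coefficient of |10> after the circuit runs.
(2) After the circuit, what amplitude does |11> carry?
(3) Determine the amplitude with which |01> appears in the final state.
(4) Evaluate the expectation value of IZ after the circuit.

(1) The amplitude on |10> is 0.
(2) The amplitude on |11> is -sqrt(2)/2.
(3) |01> carries amplitude -sqrt(2)*I/2 in the final state.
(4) In the final state, IZ has expectation -1.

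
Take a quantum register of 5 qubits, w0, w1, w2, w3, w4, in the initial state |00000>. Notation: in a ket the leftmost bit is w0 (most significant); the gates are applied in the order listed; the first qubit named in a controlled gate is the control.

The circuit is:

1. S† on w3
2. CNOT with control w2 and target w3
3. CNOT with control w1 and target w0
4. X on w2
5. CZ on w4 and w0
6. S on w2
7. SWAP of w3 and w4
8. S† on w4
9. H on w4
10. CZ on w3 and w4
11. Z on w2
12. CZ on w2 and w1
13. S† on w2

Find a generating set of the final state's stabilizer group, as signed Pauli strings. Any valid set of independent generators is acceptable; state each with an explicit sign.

The stabilizer group can be generated by +IIIIX, +ZIIII, +IZIII, -IIZII, +IIIZI, among other valid generating sets.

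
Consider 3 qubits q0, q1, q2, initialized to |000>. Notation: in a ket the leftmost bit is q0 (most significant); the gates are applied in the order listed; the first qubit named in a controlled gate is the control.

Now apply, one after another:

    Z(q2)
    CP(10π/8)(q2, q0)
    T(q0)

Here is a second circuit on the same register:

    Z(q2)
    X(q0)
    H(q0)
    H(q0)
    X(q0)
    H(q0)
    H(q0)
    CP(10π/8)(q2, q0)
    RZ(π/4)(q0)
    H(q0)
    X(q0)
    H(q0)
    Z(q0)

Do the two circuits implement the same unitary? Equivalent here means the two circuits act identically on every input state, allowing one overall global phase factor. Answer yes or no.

Yes, they are equivalent — the unitaries differ by at most a global phase.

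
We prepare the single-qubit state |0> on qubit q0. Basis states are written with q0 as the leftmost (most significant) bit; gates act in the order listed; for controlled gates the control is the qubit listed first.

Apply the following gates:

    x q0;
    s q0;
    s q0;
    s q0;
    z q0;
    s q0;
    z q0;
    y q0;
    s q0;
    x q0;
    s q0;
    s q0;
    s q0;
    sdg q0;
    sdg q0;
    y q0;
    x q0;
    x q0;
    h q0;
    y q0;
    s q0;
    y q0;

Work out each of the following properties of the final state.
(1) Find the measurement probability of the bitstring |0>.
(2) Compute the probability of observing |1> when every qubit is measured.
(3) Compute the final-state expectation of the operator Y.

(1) The probability of measuring |0> is 1/2.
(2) Outcome |1> occurs with probability 1/2.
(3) In the final state, Y has expectation -1.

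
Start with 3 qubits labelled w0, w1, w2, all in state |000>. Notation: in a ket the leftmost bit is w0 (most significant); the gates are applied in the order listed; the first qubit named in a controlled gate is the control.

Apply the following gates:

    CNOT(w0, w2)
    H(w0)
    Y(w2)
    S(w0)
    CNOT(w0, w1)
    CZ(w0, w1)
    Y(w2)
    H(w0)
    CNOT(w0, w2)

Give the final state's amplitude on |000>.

The amplitude on |000> is 1/2.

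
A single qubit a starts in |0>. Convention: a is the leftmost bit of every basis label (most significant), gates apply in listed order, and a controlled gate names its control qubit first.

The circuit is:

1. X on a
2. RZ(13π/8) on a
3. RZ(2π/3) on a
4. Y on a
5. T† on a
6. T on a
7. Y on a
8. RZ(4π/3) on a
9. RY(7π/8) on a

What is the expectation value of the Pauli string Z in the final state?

The observable Z averages to sqrt(sqrt(2) + 2)/2. Key observation: the block from step 4 through step 7 cancels to the identity and can be dropped.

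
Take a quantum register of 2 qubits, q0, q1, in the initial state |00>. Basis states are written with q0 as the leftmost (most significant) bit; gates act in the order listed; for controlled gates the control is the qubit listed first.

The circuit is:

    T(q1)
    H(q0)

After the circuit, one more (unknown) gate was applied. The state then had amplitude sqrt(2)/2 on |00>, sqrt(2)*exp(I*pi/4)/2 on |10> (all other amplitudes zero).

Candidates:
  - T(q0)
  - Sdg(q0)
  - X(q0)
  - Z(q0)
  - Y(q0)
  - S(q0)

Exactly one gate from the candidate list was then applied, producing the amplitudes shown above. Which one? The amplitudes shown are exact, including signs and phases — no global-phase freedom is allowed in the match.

It was T(q0) that produced the state shown.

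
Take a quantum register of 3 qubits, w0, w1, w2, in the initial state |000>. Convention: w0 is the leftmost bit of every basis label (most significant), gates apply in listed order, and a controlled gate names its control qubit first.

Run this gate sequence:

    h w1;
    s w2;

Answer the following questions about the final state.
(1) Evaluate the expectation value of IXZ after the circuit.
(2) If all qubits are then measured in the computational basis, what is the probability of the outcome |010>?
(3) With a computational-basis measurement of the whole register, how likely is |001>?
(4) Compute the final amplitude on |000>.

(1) In the final state, IXZ has expectation 1.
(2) A full measurement returns |010> with probability 1/2.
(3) Outcome |001> occurs with probability 0.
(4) |000> carries amplitude sqrt(2)/2 in the final state.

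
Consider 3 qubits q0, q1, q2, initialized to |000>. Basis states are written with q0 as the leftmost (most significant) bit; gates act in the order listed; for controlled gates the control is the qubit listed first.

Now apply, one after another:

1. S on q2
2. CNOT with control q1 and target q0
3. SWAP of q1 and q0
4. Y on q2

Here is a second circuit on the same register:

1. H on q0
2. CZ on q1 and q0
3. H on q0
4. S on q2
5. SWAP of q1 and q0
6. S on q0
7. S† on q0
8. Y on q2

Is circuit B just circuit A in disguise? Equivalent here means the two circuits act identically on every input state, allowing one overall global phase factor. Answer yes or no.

Yes — the two circuits implement the same unitary up to a global phase.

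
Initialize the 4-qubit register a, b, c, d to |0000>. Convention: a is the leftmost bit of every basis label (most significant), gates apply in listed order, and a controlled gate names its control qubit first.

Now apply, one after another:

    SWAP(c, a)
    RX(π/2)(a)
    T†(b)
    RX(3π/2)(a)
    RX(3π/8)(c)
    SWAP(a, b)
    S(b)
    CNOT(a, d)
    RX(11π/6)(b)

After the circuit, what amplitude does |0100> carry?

|0100> carries amplitude I*(-sqrt(2) + sqrt(6))*cos(3*pi/16)/4 in the final state.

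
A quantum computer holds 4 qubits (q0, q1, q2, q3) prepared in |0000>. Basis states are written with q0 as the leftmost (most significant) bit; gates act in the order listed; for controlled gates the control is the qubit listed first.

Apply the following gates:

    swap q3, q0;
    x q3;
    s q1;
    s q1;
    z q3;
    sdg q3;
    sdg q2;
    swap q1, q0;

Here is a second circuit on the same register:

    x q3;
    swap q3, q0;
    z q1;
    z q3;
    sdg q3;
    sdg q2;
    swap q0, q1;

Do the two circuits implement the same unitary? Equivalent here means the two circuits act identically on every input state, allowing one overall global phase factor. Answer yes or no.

No: there is an input state on which the two circuits produce genuinely different outputs (not merely differing by a phase).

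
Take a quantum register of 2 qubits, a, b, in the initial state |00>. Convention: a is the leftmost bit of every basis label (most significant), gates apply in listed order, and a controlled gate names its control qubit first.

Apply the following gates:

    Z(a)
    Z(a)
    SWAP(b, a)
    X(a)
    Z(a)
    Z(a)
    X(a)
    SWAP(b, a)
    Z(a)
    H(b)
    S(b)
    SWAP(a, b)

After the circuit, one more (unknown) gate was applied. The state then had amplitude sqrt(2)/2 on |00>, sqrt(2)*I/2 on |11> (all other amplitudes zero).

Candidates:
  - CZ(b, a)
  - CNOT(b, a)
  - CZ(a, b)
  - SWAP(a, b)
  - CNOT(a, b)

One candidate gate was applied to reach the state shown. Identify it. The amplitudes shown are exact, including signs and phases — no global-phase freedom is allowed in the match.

The applied gate was CNOT(a, b). Key observation: steps 2-9 multiply out to the identity, so the circuit reduces to the remaining gates.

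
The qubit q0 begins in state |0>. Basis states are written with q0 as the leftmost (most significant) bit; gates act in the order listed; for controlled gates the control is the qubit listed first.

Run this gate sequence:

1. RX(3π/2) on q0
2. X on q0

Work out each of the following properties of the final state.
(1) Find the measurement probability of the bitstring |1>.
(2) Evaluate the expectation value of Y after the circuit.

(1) Outcome |1> occurs with probability 1/2.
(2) The observable Y averages to -1.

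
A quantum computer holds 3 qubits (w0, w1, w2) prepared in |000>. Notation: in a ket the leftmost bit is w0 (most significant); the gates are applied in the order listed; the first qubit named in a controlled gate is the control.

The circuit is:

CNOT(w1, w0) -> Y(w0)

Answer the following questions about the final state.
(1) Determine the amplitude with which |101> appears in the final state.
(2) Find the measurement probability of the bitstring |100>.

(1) The amplitude on |101> is 0.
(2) The probability of measuring |100> is 1.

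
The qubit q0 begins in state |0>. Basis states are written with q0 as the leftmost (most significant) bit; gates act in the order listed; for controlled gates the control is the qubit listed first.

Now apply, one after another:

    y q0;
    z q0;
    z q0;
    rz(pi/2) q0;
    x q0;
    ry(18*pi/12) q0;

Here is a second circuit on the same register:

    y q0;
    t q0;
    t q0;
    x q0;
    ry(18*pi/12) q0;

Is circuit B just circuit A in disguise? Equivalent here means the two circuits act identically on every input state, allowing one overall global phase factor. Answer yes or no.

Yes: on every input state the two circuits agree up to one overall phase factor.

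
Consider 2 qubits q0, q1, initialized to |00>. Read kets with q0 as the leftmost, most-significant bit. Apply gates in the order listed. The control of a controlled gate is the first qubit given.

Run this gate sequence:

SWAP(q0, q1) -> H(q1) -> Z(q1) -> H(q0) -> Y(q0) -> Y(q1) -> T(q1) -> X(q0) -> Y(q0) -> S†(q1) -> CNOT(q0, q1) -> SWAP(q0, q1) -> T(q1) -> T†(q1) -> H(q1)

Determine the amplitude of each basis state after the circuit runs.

The resulting statevector has amplitude sqrt(2)*(-I - exp(I*pi/4))/4 on |00>, sqrt(2)*(-I + exp(I*pi/4))/4 on |01>, sqrt(2)*(-I - exp(I*pi/4))/4 on |10>, sqrt(2)*(-exp(I*pi/4) + I)/4 on |11>.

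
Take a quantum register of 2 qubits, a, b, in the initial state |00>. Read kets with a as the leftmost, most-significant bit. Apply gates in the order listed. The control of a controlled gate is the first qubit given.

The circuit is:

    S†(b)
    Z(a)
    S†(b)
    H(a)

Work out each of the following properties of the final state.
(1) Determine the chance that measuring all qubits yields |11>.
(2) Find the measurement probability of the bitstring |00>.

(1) The probability of measuring |11> is 0.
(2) The probability of measuring |00> is 1/2.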